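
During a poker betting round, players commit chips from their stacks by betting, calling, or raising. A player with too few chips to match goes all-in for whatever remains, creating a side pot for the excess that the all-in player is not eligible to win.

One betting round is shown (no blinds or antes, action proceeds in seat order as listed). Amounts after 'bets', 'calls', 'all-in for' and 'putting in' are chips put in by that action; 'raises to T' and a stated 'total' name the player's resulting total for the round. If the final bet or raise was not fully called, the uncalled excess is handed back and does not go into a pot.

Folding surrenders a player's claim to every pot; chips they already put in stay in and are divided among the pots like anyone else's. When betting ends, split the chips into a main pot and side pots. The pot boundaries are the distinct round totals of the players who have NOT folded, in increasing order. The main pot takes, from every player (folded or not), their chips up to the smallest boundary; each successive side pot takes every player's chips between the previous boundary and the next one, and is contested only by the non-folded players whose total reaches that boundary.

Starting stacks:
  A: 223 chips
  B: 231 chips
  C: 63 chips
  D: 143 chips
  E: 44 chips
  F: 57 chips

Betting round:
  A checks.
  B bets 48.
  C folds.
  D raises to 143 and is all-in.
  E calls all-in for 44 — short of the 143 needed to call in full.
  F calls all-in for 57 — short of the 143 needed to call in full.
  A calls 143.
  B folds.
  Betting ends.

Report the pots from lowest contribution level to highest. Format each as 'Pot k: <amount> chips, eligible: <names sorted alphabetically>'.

Pot 1: 220 chips, eligible: A, D, E, F
Pot 2: 43 chips, eligible: A, D, F
Pot 3: 172 chips, eligible: A, D

Derivation:
Contributions: A=143, B=48, D=143, E=44, F=57
Folded: B, C
Pot levels (distinct totals of non-folded players): 44, 57, 143
Layer 1-44: 44 each from A, B, D, E, F = 44*5 = 220 chips; eligible A, D, E, F
Layer 45-57: A 13 + B 4 + D 13 + F 13 = 43 chips; eligible A, D, F
Layer 58-143: 86 each from A, D = 86*2 = 172 chips; eligible A, D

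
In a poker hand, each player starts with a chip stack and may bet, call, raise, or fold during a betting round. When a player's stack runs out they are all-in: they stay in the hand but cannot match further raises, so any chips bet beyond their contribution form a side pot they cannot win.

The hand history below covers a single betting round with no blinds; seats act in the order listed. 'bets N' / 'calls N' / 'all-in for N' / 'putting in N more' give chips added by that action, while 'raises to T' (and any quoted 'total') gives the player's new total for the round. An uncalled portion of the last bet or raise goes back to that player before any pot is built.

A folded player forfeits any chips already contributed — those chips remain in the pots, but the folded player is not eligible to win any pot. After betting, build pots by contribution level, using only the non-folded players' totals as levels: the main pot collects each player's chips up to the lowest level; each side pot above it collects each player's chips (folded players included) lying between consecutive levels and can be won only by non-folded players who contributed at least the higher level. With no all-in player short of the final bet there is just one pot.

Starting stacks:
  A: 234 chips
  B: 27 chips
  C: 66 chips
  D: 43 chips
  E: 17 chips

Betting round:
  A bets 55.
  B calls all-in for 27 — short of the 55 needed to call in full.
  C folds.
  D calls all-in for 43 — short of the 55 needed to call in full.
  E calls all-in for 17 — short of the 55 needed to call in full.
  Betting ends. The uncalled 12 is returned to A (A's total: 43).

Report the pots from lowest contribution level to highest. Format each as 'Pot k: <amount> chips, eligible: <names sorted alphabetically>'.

Contributions (after 12 returned to A): A=43, B=27, D=43, E=17
Folded: C
Pot levels (distinct totals of non-folded players): 17, 27, 43
Layer 1-17: 17 each from A, B, D, E = 17*4 = 68 chips; eligible A, B, D, E
Layer 18-27: 10 each from A, B, D = 10*3 = 30 chips; eligible A, B, D
Layer 28-43: 16 each from A, D = 16*2 = 32 chips; eligible A, D

Pot 1: 68 chips, eligible: A, B, D, E
Pot 2: 30 chips, eligible: A, B, D
Pot 3: 32 chips, eligible: A, D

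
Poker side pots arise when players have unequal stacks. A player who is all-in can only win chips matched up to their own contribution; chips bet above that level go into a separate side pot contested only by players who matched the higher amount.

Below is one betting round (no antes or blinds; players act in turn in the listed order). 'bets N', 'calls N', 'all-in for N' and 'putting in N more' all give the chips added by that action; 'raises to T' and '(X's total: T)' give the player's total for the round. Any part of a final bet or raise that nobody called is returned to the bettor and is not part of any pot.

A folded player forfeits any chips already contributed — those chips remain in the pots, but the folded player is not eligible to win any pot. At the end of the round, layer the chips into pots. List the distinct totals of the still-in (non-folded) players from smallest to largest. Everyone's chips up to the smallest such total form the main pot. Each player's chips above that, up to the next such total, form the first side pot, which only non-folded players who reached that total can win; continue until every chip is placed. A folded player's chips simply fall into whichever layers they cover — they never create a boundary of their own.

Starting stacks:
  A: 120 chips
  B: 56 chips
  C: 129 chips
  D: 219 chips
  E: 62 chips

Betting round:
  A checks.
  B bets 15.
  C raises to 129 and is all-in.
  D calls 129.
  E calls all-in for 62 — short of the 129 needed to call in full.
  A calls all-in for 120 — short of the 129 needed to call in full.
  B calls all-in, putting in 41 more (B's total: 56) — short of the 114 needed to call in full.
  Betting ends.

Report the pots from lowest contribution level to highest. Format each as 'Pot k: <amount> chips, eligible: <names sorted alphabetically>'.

Pot 1: 280 chips, eligible: A, B, C, D, E
Pot 2: 24 chips, eligible: A, C, D, E
Pot 3: 174 chips, eligible: A, C, D
Pot 4: 18 chips, eligible: C, D

Derivation:
Contributions: A=120, B=56, C=129, D=129, E=62
Pot levels (distinct totals of non-folded players): 56, 62, 120, 129
Layer 1-56: 56 each from A, B, C, D, E = 56*5 = 280 chips; eligible A, B, C, D, E
Layer 57-62: 6 each from A, C, D, E = 6*4 = 24 chips; eligible A, C, D, E
Layer 63-120: 58 each from A, C, D = 58*3 = 174 chips; eligible A, C, D
Layer 121-129: 9 each from C, D = 9*2 = 18 chips; eligible C, D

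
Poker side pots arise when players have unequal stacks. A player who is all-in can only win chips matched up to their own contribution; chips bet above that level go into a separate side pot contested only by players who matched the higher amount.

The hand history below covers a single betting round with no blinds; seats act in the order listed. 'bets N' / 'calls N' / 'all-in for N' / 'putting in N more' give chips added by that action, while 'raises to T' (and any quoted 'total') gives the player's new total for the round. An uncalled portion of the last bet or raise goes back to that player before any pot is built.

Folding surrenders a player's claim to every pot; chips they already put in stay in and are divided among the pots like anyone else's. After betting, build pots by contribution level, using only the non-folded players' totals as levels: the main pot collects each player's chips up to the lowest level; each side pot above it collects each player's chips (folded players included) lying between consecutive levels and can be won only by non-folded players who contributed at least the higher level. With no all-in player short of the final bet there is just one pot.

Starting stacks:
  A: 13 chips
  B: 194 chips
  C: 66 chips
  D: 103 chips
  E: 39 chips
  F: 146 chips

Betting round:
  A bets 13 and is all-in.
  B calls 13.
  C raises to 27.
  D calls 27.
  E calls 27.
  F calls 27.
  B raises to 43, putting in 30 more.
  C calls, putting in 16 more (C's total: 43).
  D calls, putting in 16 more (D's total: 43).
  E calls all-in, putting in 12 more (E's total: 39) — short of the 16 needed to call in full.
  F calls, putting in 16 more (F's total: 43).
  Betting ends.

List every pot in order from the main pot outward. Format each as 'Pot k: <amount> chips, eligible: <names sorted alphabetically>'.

Contributions: A=13, B=43, C=43, D=43, E=39, F=43
Pot levels (distinct totals of non-folded players): 13, 39, 43
Layer 1-13: 13 each from A, B, C, D, E, F = 13*6 = 78 chips; eligible A, B, C, D, E, F
Layer 14-39: 26 each from B, C, D, E, F = 26*5 = 130 chips; eligible B, C, D, E, F
Layer 40-43: 4 each from B, C, D, F = 4*4 = 16 chips; eligible B, C, D, F

Pot 1: 78 chips, eligible: A, B, C, D, E, F
Pot 2: 130 chips, eligible: B, C, D, E, F
Pot 3: 16 chips, eligible: B, C, D, F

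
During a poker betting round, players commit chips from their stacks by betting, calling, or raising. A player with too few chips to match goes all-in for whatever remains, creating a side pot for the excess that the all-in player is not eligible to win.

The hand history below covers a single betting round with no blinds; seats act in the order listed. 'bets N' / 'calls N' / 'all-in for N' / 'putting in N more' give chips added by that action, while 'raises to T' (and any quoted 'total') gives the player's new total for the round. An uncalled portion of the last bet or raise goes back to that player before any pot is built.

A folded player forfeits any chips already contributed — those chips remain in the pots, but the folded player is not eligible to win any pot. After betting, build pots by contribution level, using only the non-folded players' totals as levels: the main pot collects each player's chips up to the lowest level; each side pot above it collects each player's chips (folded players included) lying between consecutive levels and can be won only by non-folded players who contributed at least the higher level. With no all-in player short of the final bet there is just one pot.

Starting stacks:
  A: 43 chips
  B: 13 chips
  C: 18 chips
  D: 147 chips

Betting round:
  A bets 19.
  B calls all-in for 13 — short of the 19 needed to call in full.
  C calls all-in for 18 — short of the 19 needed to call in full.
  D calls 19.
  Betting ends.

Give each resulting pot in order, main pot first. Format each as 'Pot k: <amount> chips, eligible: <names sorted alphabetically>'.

Pot 1: 52 chips, eligible: A, B, C, D
Pot 2: 15 chips, eligible: A, C, D
Pot 3: 2 chips, eligible: A, D

Derivation:
Contributions: A=19, B=13, C=18, D=19
Pot levels (distinct totals of non-folded players): 13, 18, 19
Layer 1-13: 13 each from A, B, C, D = 13*4 = 52 chips; eligible A, B, C, D
Layer 14-18: 5 each from A, C, D = 5*3 = 15 chips; eligible A, C, D
Layer 19-19: 1 each from A, D = 1*2 = 2 chips; eligible A, D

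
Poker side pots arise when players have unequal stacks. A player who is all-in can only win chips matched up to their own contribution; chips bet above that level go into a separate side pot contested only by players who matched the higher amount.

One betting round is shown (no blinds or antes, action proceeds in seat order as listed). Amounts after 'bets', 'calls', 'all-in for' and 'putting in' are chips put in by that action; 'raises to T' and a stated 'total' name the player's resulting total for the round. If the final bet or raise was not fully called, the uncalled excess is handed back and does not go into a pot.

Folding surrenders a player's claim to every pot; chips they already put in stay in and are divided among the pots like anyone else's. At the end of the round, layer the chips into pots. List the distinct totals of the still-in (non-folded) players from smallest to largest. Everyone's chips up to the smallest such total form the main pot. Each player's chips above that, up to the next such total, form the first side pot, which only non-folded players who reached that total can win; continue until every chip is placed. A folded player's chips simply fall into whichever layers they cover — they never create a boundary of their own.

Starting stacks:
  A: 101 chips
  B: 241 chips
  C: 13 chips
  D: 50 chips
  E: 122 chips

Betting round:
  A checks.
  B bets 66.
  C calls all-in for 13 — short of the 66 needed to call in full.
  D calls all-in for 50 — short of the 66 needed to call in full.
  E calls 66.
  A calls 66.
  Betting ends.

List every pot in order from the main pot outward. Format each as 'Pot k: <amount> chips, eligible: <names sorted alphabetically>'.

Pot 1: 65 chips, eligible: A, B, C, D, E
Pot 2: 148 chips, eligible: A, B, D, E
Pot 3: 48 chips, eligible: A, B, E

Derivation:
Contributions: A=66, B=66, C=13, D=50, E=66
Pot levels (distinct totals of non-folded players): 13, 50, 66
Layer 1-13: 13 each from A, B, C, D, E = 13*5 = 65 chips; eligible A, B, C, D, E
Layer 14-50: 37 each from A, B, D, E = 37*4 = 148 chips; eligible A, B, D, E
Layer 51-66: 16 each from A, B, E = 16*3 = 48 chips; eligible A, B, E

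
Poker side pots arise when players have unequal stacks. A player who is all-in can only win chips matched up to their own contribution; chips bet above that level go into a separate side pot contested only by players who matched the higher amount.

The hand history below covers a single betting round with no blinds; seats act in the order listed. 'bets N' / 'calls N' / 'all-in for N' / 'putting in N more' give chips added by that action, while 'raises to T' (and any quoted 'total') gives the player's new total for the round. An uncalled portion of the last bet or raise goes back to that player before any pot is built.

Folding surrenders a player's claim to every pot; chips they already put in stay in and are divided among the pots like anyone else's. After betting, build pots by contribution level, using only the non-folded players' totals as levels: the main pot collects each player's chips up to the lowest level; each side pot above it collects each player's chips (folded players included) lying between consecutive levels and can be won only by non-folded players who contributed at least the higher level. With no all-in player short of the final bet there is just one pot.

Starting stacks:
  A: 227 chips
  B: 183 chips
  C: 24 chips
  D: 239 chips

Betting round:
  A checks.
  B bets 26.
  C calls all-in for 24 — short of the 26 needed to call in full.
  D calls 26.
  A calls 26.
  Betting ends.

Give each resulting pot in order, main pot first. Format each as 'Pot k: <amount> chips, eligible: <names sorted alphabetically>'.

Contributions: A=26, B=26, C=24, D=26
Pot levels (distinct totals of non-folded players): 24, 26
Layer 1-24: 24 each from A, B, C, D = 24*4 = 96 chips; eligible A, B, C, D
Layer 25-26: 2 each from A, B, D = 2*3 = 6 chips; eligible A, B, D

Pot 1: 96 chips, eligible: A, B, C, D
Pot 2: 6 chips, eligible: A, B, D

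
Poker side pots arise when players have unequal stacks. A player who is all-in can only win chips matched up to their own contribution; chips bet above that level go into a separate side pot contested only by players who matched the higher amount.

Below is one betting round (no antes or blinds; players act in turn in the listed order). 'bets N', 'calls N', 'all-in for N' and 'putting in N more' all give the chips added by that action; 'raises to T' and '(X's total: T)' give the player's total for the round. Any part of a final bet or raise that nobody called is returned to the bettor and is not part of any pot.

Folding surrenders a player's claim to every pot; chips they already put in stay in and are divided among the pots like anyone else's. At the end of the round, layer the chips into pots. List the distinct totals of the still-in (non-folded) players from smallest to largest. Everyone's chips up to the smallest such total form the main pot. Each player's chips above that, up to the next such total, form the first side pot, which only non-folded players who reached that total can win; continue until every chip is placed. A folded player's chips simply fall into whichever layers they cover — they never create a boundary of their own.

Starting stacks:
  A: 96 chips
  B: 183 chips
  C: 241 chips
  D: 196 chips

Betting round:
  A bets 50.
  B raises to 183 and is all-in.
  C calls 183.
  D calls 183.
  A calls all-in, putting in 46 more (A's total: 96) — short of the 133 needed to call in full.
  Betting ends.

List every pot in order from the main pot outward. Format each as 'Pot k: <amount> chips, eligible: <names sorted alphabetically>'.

Pot 1: 384 chips, eligible: A, B, C, D
Pot 2: 261 chips, eligible: B, C, D

Derivation:
Contributions: A=96, B=183, C=183, D=183
Pot levels (distinct totals of non-folded players): 96, 183
Layer 1-96: 96 each from A, B, C, D = 96*4 = 384 chips; eligible A, B, C, D
Layer 97-183: 87 each from B, C, D = 87*3 = 261 chips; eligible B, C, D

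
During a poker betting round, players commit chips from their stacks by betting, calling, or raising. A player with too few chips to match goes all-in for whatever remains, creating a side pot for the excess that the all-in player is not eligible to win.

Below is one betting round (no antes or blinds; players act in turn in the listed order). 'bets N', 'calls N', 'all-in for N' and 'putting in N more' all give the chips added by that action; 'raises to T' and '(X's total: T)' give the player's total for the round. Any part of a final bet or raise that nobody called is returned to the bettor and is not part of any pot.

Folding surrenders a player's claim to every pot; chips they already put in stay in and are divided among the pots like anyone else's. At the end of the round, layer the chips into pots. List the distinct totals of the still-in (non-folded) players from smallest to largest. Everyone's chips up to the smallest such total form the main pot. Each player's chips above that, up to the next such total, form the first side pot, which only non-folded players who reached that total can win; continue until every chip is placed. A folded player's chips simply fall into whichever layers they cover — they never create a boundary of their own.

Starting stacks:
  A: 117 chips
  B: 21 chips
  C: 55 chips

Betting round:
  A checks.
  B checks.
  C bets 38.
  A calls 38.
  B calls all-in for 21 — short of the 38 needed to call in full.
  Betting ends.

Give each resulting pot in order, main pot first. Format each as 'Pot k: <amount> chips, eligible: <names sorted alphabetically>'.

Pot 1: 63 chips, eligible: A, B, C
Pot 2: 34 chips, eligible: A, C

Derivation:
Contributions: A=38, B=21, C=38
Pot levels (distinct totals of non-folded players): 21, 38
Layer 1-21: 21 each from A, B, C = 21*3 = 63 chips; eligible A, B, C
Layer 22-38: 17 each from A, C = 17*2 = 34 chips; eligible A, C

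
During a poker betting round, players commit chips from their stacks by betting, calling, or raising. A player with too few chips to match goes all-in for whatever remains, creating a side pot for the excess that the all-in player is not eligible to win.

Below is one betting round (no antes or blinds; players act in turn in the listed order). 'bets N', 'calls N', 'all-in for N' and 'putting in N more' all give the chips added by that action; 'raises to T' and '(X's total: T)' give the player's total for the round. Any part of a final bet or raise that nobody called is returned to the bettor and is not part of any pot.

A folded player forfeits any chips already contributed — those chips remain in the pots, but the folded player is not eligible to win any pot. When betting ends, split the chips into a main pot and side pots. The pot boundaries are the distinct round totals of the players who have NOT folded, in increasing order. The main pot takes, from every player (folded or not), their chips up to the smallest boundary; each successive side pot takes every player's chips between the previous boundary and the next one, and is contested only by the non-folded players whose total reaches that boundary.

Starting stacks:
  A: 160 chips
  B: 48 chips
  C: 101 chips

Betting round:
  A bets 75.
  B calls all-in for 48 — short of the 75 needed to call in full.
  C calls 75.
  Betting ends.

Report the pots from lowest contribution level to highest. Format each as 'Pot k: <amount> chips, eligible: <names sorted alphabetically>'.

Pot 1: 144 chips, eligible: A, B, C
Pot 2: 54 chips, eligible: A, C

Derivation:
Contributions: A=75, B=48, C=75
Pot levels (distinct totals of non-folded players): 48, 75
Layer 1-48: 48 each from A, B, C = 48*3 = 144 chips; eligible A, B, C
Layer 49-75: 27 each from A, C = 27*2 = 54 chips; eligible A, C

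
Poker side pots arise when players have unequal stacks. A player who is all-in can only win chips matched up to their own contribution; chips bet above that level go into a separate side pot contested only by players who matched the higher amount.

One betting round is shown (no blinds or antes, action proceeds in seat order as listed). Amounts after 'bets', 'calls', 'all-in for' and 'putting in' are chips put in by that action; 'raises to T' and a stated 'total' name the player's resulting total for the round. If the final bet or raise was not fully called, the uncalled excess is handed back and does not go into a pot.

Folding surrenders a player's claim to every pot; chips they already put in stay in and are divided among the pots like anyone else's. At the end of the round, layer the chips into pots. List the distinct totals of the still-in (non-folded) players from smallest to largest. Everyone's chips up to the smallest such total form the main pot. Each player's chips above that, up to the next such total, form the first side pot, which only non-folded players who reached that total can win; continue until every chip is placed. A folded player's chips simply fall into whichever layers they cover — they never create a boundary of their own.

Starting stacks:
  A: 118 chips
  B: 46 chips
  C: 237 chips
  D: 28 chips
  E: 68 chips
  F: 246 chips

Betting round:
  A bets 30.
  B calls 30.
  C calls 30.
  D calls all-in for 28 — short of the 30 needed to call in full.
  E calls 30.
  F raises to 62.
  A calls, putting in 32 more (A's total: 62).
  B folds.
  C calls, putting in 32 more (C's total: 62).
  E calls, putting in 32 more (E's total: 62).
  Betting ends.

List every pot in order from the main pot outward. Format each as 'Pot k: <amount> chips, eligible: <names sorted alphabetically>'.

Pot 1: 168 chips, eligible: A, C, D, E, F
Pot 2: 138 chips, eligible: A, C, E, F

Derivation:
Contributions: A=62, B=30, C=62, D=28, E=62, F=62
Folded: B
Pot levels (distinct totals of non-folded players): 28, 62
Layer 1-28: 28 each from A, B, C, D, E, F = 28*6 = 168 chips; eligible A, C, D, E, F
Layer 29-62: A 34 + B 2 + C 34 + E 34 + F 34 = 138 chips; eligible A, C, E, F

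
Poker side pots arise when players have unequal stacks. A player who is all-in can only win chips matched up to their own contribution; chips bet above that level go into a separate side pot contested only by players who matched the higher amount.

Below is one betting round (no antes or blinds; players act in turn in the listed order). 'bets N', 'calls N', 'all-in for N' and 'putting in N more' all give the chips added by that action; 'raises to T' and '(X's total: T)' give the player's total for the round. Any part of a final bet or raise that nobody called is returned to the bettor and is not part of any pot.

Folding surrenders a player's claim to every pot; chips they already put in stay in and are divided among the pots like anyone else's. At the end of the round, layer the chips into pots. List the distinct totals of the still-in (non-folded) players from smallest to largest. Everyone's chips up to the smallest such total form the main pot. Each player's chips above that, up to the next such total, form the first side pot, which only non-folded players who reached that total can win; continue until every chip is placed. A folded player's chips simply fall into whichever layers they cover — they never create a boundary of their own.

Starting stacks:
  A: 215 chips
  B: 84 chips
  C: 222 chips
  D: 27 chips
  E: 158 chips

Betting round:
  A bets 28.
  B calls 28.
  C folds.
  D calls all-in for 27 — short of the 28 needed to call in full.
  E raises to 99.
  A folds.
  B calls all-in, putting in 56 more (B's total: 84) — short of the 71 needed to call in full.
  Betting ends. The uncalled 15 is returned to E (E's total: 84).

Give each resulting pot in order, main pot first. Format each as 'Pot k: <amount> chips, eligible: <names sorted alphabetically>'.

Pot 1: 108 chips, eligible: B, D, E
Pot 2: 115 chips, eligible: B, E

Derivation:
Contributions (after 15 returned to E): A=28, B=84, D=27, E=84
Folded: A, C
Pot levels (distinct totals of non-folded players): 27, 84
Layer 1-27: 27 each from A, B, D, E = 27*4 = 108 chips; eligible B, D, E
Layer 28-84: A 1 + B 57 + E 57 = 115 chips; eligible B, E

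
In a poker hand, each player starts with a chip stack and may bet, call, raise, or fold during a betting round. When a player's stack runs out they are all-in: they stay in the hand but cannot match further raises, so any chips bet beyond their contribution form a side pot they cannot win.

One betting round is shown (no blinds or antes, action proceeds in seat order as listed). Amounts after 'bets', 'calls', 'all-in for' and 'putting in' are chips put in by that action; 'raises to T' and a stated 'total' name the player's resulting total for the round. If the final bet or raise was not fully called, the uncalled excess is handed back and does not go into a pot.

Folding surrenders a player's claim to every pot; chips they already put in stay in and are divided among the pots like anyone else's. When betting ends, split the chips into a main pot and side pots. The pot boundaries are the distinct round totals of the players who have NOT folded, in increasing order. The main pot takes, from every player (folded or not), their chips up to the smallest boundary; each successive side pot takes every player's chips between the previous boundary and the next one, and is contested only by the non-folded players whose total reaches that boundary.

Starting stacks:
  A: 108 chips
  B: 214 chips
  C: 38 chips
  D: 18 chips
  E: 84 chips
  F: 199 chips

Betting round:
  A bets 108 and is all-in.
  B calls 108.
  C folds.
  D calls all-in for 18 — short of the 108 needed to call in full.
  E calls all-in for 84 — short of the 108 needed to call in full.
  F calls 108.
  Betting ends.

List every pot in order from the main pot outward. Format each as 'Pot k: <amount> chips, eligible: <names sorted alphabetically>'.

Contributions: A=108, B=108, D=18, E=84, F=108
Folded: C
Pot levels (distinct totals of non-folded players): 18, 84, 108
Layer 1-18: 18 each from A, B, D, E, F = 18*5 = 90 chips; eligible A, B, D, E, F
Layer 19-84: 66 each from A, B, E, F = 66*4 = 264 chips; eligible A, B, E, F
Layer 85-108: 24 each from A, B, F = 24*3 = 72 chips; eligible A, B, F

Pot 1: 90 chips, eligible: A, B, D, E, F
Pot 2: 264 chips, eligible: A, B, E, F
Pot 3: 72 chips, eligible: A, B, F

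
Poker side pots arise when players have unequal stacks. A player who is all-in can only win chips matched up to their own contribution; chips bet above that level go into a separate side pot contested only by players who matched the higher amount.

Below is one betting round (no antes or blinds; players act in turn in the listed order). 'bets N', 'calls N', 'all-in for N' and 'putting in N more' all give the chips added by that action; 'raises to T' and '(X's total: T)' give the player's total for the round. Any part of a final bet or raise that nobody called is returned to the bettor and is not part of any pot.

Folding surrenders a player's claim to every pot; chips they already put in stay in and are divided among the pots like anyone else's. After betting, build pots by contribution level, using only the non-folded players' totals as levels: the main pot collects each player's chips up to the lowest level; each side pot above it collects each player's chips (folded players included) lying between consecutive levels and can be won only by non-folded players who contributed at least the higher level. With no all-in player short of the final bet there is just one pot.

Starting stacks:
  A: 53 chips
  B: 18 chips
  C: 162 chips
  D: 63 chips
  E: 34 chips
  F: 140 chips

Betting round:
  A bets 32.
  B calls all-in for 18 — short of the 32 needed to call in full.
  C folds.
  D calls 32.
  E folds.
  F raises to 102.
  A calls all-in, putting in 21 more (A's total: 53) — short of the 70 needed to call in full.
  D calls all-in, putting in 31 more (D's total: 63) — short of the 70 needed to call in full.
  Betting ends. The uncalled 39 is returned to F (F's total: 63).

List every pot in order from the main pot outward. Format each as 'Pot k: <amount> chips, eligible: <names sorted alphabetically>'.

Contributions (after 39 returned to F): A=53, B=18, D=63, F=63
Folded: C, E
Pot levels (distinct totals of non-folded players): 18, 53, 63
Layer 1-18: 18 each from A, B, D, F = 18*4 = 72 chips; eligible A, B, D, F
Layer 19-53: 35 each from A, D, F = 35*3 = 105 chips; eligible A, D, F
Layer 54-63: 10 each from D, F = 10*2 = 20 chips; eligible D, F

Pot 1: 72 chips, eligible: A, B, D, F
Pot 2: 105 chips, eligible: A, D, F
Pot 3: 20 chips, eligible: D, F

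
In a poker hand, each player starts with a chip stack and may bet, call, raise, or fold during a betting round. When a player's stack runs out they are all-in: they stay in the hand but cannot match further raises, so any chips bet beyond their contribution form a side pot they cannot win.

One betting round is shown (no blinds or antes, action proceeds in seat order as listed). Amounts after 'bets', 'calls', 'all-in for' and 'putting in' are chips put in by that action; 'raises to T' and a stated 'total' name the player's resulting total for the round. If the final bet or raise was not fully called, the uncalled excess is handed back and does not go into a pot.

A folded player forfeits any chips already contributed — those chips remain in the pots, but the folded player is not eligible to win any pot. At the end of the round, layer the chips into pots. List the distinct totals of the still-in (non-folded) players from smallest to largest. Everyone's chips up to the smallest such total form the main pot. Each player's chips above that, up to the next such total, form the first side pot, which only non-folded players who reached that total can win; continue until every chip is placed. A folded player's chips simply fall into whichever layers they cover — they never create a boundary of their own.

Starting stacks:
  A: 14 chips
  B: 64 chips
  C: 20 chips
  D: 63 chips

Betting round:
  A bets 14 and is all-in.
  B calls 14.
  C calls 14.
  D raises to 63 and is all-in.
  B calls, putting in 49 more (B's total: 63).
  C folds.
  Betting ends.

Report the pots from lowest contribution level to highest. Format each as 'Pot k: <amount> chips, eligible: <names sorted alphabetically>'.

Contributions: A=14, B=63, C=14, D=63
Folded: C
Pot levels (distinct totals of non-folded players): 14, 63
Layer 1-14: 14 each from A, B, C, D = 14*4 = 56 chips; eligible A, B, D
Layer 15-63: 49 each from B, D = 49*2 = 98 chips; eligible B, D

Pot 1: 56 chips, eligible: A, B, D
Pot 2: 98 chips, eligible: B, D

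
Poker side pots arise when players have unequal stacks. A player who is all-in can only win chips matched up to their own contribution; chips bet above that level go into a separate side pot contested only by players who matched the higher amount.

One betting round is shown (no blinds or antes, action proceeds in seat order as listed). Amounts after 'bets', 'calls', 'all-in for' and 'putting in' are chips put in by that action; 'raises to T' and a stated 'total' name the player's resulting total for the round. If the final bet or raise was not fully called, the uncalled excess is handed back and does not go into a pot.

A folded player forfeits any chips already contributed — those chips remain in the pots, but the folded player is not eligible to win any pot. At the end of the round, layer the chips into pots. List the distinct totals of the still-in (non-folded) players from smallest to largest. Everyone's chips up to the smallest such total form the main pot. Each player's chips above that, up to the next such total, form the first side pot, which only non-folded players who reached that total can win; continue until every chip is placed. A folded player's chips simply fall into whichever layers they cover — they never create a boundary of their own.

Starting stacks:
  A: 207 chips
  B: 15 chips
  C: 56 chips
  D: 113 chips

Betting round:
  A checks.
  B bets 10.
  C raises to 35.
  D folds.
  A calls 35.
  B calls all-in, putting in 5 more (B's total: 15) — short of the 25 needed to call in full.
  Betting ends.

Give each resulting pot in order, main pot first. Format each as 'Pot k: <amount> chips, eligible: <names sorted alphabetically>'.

Contributions: A=35, B=15, C=35
Folded: D
Pot levels (distinct totals of non-folded players): 15, 35
Layer 1-15: 15 each from A, B, C = 15*3 = 45 chips; eligible A, B, C
Layer 16-35: 20 each from A, C = 20*2 = 40 chips; eligible A, C

Pot 1: 45 chips, eligible: A, B, C
Pot 2: 40 chips, eligible: A, C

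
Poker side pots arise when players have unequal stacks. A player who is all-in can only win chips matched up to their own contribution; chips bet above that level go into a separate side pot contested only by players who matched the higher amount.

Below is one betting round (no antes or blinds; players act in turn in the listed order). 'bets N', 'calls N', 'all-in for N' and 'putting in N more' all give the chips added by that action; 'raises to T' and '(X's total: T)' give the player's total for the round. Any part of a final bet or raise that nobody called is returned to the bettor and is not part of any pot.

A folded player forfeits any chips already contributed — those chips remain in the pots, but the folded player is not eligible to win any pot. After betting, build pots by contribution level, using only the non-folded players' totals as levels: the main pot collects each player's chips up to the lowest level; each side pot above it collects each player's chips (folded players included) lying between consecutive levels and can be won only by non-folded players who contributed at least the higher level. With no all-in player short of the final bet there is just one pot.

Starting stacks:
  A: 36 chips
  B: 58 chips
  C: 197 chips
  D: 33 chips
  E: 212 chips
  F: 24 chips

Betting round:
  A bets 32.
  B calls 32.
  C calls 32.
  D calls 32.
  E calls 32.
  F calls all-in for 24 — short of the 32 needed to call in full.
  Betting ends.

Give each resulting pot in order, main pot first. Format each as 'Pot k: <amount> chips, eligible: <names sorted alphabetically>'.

Pot 1: 144 chips, eligible: A, B, C, D, E, F
Pot 2: 40 chips, eligible: A, B, C, D, E

Derivation:
Contributions: A=32, B=32, C=32, D=32, E=32, F=24
Pot levels (distinct totals of non-folded players): 24, 32
Layer 1-24: 24 each from A, B, C, D, E, F = 24*6 = 144 chips; eligible A, B, C, D, E, F
Layer 25-32: 8 each from A, B, C, D, E = 8*5 = 40 chips; eligible A, B, C, D, E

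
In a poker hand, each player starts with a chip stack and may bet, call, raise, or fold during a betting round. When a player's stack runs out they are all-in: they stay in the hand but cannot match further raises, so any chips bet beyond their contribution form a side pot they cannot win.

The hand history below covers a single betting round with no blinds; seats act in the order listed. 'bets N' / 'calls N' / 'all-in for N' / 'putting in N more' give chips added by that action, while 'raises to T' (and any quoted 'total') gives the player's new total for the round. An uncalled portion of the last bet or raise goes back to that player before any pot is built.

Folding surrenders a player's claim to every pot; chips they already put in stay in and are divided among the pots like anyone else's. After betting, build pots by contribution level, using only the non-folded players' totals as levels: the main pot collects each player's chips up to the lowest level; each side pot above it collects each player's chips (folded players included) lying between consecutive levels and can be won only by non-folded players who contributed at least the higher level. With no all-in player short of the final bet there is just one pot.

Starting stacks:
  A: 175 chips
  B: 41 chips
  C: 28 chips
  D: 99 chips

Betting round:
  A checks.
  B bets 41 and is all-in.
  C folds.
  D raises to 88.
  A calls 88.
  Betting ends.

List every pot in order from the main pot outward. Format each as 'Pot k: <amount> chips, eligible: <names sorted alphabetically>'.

Pot 1: 123 chips, eligible: A, B, D
Pot 2: 94 chips, eligible: A, D

Derivation:
Contributions: A=88, B=41, D=88
Folded: C
Pot levels (distinct totals of non-folded players): 41, 88
Layer 1-41: 41 each from A, B, D = 41*3 = 123 chips; eligible A, B, D
Layer 42-88: 47 each from A, D = 47*2 = 94 chips; eligible A, D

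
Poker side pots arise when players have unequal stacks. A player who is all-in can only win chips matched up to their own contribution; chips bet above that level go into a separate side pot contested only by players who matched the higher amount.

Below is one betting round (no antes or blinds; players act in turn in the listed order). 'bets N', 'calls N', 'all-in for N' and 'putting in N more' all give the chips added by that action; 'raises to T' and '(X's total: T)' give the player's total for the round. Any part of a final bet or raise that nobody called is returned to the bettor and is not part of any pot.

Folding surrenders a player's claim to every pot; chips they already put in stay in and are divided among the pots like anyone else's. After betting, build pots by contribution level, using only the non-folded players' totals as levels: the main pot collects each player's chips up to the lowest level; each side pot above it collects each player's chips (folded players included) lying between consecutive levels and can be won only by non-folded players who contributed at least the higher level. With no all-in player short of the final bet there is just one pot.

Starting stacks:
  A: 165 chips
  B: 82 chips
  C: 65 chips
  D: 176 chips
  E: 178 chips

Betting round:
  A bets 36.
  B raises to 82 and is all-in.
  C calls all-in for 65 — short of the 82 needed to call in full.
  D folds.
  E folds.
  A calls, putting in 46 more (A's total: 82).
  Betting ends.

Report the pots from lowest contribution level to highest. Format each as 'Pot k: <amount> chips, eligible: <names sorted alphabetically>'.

Pot 1: 195 chips, eligible: A, B, C
Pot 2: 34 chips, eligible: A, B

Derivation:
Contributions: A=82, B=82, C=65
Folded: D, E
Pot levels (distinct totals of non-folded players): 65, 82
Layer 1-65: 65 each from A, B, C = 65*3 = 195 chips; eligible A, B, C
Layer 66-82: 17 each from A, B = 17*2 = 34 chips; eligible A, B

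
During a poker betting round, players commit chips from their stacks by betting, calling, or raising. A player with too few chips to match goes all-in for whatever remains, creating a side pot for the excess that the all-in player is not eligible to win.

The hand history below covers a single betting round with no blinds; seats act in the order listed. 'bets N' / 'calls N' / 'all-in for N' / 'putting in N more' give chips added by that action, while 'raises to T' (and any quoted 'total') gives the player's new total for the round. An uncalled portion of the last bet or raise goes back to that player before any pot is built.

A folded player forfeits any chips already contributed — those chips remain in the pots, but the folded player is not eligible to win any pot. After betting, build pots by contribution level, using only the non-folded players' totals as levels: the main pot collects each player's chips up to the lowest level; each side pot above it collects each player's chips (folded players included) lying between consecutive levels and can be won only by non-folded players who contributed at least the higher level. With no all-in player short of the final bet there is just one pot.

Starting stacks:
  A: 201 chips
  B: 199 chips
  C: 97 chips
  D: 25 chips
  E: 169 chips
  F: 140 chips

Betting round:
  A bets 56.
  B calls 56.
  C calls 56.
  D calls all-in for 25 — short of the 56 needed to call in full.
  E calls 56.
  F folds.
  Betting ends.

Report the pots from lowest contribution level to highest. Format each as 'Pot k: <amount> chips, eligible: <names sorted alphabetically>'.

Pot 1: 125 chips, eligible: A, B, C, D, E
Pot 2: 124 chips, eligible: A, B, C, E

Derivation:
Contributions: A=56, B=56, C=56, D=25, E=56
Folded: F
Pot levels (distinct totals of non-folded players): 25, 56
Layer 1-25: 25 each from A, B, C, D, E = 25*5 = 125 chips; eligible A, B, C, D, E
Layer 26-56: 31 each from A, B, C, E = 31*4 = 124 chips; eligible A, B, C, E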